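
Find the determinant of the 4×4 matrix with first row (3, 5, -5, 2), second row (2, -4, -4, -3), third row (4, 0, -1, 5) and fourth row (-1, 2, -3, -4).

The determinant is 69.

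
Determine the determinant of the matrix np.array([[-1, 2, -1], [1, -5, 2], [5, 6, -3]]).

The determinant is -8.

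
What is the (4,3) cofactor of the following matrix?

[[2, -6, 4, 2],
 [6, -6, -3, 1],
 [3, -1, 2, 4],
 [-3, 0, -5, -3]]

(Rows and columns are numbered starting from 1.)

-104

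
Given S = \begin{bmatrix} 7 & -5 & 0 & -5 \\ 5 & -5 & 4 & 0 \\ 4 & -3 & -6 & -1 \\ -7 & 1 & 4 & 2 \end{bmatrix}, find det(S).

Expand along row 1 (it has 1 zero):
  + (7) · M_11   where M_11 = det([-5 4 0; -3 -6 -1; 1 4 2]) = 60
  − (-5) · M_12   where M_12 = det([5 4 0; 4 -6 -1; -7 4 2]) = -44
  − (-5) · M_14   where M_14 = det([5 -5 4; 4 -3 -6; -7 1 4]) = -228
det = (+1)·(7)·(60) + (-1)·(-5)·(-44) + (-1)·(-5)·(-228) = -940

det(S) = -940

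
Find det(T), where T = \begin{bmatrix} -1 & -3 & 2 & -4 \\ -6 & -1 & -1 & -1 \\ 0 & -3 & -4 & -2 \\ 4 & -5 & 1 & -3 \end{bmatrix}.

Expand along row 3 (it has 1 zero):
  − (-3) · M_32   where M_32 = det([-1 2 -4; -6 -1 -1; 4 1 -3]) = -40
  + (-4) · M_33   where M_33 = det([-1 -3 -4; -6 -1 -1; 4 -5 -3]) = -68
  − (-2) · M_34   where M_34 = det([-1 -3 2; -6 -1 -1; 4 -5 1]) = 68
det = (-1)·(-3)·(-40) + (+1)·(-4)·(-68) + (-1)·(-2)·(68) = 288

288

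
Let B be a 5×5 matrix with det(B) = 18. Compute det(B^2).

324

det(B^2) = (det B)^2 = (18)^2 = 324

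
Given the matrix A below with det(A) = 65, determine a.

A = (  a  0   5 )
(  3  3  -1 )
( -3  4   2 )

-4

Expanding along the row containing a, det(A) is linear in a: det(A) = (10)·a + (105).
Set (10)·a + (105) = 65  ⇒  (10)·a = -40  ⇒  a = -4.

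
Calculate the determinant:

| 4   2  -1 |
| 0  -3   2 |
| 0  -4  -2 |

56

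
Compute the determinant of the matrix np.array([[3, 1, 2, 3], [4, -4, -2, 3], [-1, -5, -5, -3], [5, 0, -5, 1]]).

109

Expand along row 4 (it has 1 zero):
  − (5) · M_41   where M_41 = det([1 2 3; -4 -2 3; -5 -5 -3]) = -3
  − (-5) · M_43   where M_43 = det([3 1 3; 4 -4 3; -1 -5 -3]) = 18
  + (1) · M_44   where M_44 = det([3 1 2; 4 -4 -2; -1 -5 -5]) = 4
det = (-1)·(5)·(-3) + (-1)·(-5)·(18) + (+1)·(1)·(4) = 109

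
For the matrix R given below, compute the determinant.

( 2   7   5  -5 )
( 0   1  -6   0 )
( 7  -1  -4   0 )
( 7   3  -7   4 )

det(R) = -2131

Expand along row 2 (it has 2 zeros):
  + (1) · M_22   where M_22 = det([2 5 -5; 7 -4 0; 7 -7 4]) = -67
  − (-6) · M_23   where M_23 = det([2 7 -5; 7 -1 0; 7 3 4]) = -344
det = (+1)·(1)·(-67) + (-1)·(-6)·(-344) = -2131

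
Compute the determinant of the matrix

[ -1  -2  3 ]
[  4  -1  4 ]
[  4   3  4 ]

Expand along column 1:
  + (-1) · |-1 4; 3 4| = (-1)·(-4 − 12) = 16
  − 4 · |-2 3; 3 4| = −4·(-8 − 9) = 68
  + 4 · |-2 3; -1 4| = 4·(-8 − (-3)) = -20
Sum: (16) + (68) + (-20) = 64

64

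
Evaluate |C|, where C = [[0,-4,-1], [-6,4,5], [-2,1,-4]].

The determinant is 134.

Expand along row 1:
  − (-4) · |-6 5; -2 -4| = −(-4)·(24 − (-10)) = 136
  + (-1) · |-6 4; -2 1| = (-1)·(-6 − (-8)) = -2
Sum: (136) + (-2) = 134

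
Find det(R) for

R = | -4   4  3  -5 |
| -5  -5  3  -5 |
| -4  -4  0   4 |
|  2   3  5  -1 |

-1684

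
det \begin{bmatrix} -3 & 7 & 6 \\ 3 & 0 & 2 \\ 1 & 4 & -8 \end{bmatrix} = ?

Expand along row 2:
  − 3 · |7 6; 4 -8| = −3·(-56 − 24) = 240
  − 2 · |-3 7; 1 4| = −2·(-12 − 7) = 38
Sum: (240) + (38) = 278

278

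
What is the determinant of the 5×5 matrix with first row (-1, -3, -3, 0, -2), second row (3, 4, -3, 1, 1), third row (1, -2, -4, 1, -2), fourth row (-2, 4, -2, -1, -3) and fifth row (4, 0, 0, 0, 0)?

-284

Expand along row 5 (it has 4 zeros):
  + (4) · M_51   where M_51 = det([-3 -3 0 -2; 4 -3 1 1; -2 -4 1 -2; 4 -2 -1 -3]) = -71
det = (+1)·(4)·(-71) = -284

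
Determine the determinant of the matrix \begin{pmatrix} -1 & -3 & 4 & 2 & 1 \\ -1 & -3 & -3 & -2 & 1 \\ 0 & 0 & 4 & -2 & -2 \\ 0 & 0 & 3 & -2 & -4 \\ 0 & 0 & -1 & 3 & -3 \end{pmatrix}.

0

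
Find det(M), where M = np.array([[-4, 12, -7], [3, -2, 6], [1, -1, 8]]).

Expand along row 1:
  + (-4) · |-2 6; -1 8| = (-4)·(-16 − (-6)) = 40
  − 12 · |3 6; 1 8| = −12·(24 − 6) = -216
  + (-7) · |3 -2; 1 -1| = (-7)·(-3 − (-2)) = 7
Sum: (40) + (-216) + (7) = -169

det(M) = -169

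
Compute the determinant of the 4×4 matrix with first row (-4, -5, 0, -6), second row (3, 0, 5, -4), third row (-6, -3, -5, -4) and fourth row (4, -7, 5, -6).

-630

Expand along row 1 (it has 1 zero):
  + (-4) · M_11   where M_11 = det([0 5 -4; -3 -5 -4; -7 5 -6]) = 250
  − (-5) · M_12   where M_12 = det([3 5 -4; -6 -5 -4; 4 5 -6]) = -70
  − (-6) · M_14   where M_14 = det([3 0 5; -6 -3 -5; 4 -7 5]) = 120
det = (+1)·(-4)·(250) + (-1)·(-5)·(-70) + (-1)·(-6)·(120) = -630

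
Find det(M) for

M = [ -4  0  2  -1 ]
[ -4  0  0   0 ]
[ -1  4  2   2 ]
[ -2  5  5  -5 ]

|M| = 200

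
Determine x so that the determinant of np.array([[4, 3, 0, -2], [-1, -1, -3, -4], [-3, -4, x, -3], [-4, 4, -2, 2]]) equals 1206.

Expanding along the row containing x, det(M) is linear in x: det(M) = (126)·x + (324).
Set (126)·x + (324) = 1206  ⇒  (126)·x = 882  ⇒  x = 7.

x = 7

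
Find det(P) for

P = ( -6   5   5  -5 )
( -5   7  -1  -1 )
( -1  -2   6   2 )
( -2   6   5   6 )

det(P) = 1146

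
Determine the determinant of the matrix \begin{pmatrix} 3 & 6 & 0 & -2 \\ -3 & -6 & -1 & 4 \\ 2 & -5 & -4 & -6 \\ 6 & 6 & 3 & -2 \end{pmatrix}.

Expand along row 1 (it has 1 zero):
  + (3) · M_11   where M_11 = det([-6 -1 4; -5 -4 -6; 6 3 -2]) = -74
  − (6) · M_12   where M_12 = det([-3 -1 4; 2 -4 -6; 6 3 -2]) = 74
  − (-2) · M_14   where M_14 = det([-3 -6 -1; 2 -5 -4; 6 6 3]) = 111
det = (+1)·(3)·(-74) + (-1)·(6)·(74) + (-1)·(-2)·(111) = -444

-444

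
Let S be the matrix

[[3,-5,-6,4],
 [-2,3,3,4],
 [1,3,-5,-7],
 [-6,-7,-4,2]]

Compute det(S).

Expand along row 1:
  + (3) · M_11   where M_11 = det([3 3 4; 3 -5 -7; -7 -4 2]) = -173
  − (-5) · M_12   where M_12 = det([-2 3 4; 1 -5 -7; -6 -4 2]) = 60
  + (-6) · M_13   where M_13 = det([-2 3 4; 1 3 -7; -6 -7 2]) = 250
  − (4) · M_14   where M_14 = det([-2 3 3; 1 3 -5; -6 -7 -4]) = 229
det = (+1)·(3)·(-173) + (-1)·(-5)·(60) + (+1)·(-6)·(250) + (-1)·(4)·(229) = -2635

det(S) = -2635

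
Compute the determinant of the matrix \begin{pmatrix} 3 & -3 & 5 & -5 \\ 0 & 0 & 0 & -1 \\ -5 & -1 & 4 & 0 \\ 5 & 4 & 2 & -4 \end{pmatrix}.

219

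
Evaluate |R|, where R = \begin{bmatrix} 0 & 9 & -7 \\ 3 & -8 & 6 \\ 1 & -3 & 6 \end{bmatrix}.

-101

Expand along column 1:
  − 3 · |9 -7; -3 6| = −3·(54 − 21) = -99
  + 1 · |9 -7; -8 6| = 1·(54 − 56) = -2
Sum: (-99) + (-2) = -101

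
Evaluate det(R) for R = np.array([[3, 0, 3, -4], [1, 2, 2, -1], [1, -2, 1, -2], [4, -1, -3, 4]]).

44

Expand along row 1 (it has 1 zero):
  + (3) · M_11   where M_11 = det([2 2 -1; -2 1 -2; -1 -3 4]) = 9
  + (3) · M_13   where M_13 = det([1 2 -1; 1 -2 -2; 4 -1 4]) = -41
  − (-4) · M_14   where M_14 = det([1 2 2; 1 -2 1; 4 -1 -3]) = 35
det = (+1)·(3)·(9) + (+1)·(3)·(-41) + (-1)·(-4)·(35) = 44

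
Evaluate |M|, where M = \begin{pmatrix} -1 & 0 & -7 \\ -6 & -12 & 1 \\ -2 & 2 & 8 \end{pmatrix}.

Expand along row 1:
  + (-1) · |-12 1; 2 8| = (-1)·(-96 − 2) = 98
  + (-7) · |-6 -12; -2 2| = (-7)·(-12 − 24) = 252
Sum: (98) + (252) = 350

|M| = 350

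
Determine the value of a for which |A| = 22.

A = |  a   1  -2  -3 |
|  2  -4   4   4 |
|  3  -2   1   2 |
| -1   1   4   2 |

Expanding along the column containing a, det(A) is linear in a: det(A) = (12)·a + (58).
Set (12)·a + (58) = 22  ⇒  (12)·a = -36  ⇒  a = -3.

-3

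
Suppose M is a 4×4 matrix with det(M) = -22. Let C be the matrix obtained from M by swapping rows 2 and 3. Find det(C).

Swapping two rows multiplies the determinant by −1.
det(C) = (-1)·(-22) = 22

|C| = 22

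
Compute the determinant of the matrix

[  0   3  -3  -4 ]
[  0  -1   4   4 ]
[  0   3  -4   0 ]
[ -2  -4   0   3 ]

Expand along column 1 (it has 3 zeros):
  − (-2) · M_41   where M_41 = det([3 -3 -4; -1 4 4; 3 -4 0]) = 44
det = (-1)·(-2)·(44) = 88

88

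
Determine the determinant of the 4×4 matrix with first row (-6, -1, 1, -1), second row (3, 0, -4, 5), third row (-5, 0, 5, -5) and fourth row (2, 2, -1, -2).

Expand along column 2 (it has 2 zeros):
  − (-1) · M_12   where M_12 = det([3 -4 5; -5 5 -5; 2 -1 -2]) = 10
  + (2) · M_42   where M_42 = det([-6 1 -1; 3 -4 5; -5 5 -5]) = 25
det = (-1)·(-1)·(10) + (+1)·(2)·(25) = 60

60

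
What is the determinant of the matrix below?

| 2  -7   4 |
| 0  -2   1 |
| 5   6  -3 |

The determinant is 5.

Expand along column 1:
  + 2 · |-2 1; 6 -3| = 2·(6 − 6) = 0
  + 5 · |-7 4; -2 1| = 5·(-7 − (-8)) = 5
Sum: (0) + (5) = 5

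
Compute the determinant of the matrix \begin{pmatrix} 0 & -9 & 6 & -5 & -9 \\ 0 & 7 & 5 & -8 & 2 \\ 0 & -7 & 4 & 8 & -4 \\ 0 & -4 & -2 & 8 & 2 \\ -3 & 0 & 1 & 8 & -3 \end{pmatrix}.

The determinant is 7254.

Expand along column 1 (it has 4 zeros):
  + (-3) · M_51   where M_51 = det([-9 6 -5 -9; 7 5 -8 2; -7 4 8 -4; -4 -2 8 2]) = -2418
det = (+1)·(-3)·(-2418) = 7254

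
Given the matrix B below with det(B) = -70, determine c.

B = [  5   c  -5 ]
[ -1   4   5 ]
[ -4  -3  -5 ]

Expanding along the column containing c, det(B) is linear in c: det(B) = (-25)·c + (-120).
Set (-25)·c + (-120) = -70  ⇒  (-25)·c = 50  ⇒  c = -2.

c = -2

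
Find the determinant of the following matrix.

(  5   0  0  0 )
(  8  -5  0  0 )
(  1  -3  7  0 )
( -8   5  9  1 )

-175

The matrix is lower triangular, so the determinant is the product of the diagonal entries:
det = (5) · (-5) · (7) · (1) = -175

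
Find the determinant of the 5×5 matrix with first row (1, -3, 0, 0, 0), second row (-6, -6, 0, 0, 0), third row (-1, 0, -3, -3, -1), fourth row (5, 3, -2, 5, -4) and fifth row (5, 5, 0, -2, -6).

The determinant is -3504.

The matrix is block lower-triangular with a 2×2 block and a 3×3 block on the diagonal, so its determinant equals the product of the determinants of the diagonal blocks.
det of the 2×2 block = -24
det of the 3×3 block = 146
det = (-24)·(146) = -3504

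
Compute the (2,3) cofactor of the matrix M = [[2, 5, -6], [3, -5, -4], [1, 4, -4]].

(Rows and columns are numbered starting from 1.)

-3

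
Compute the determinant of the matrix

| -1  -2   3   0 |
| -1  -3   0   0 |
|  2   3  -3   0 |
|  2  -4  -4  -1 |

-6

Expand along column 4 (it has 3 zeros):
  + (-1) · M_44   where M_44 = det([-1 -2 3; -1 -3 0; 2 3 -3]) = 6
det = (+1)·(-1)·(6) = -6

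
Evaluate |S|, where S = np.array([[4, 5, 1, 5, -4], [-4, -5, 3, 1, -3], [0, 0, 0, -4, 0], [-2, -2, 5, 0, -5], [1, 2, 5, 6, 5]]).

det(S) = -332

Expand along row 3 (it has 4 zeros):
  − (-4) · M_34   where M_34 = det([4 5 1 -4; -4 -5 3 -3; -2 -2 5 -5; 1 2 5 5]) = -83
det = (-1)·(-4)·(-83) = -332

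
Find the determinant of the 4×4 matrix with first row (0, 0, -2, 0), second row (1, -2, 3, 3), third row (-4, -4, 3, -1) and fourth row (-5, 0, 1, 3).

The determinant is 212.

Expand along row 1 (it has 3 zeros):
  + (-2) · M_13   where M_13 = det([1 -2 3; -4 -4 -1; -5 0 3]) = -106
det = (+1)·(-2)·(-106) = 212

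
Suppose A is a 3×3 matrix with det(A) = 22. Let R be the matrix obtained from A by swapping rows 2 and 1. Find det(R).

det(R) = -22

Swapping two rows multiplies the determinant by −1.
det(R) = (-1)·(22) = -22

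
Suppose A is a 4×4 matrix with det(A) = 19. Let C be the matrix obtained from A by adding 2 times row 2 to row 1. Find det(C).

Adding a multiple of one row to another leaves the determinant unchanged.
det(C) = (1)·(19) = 19

19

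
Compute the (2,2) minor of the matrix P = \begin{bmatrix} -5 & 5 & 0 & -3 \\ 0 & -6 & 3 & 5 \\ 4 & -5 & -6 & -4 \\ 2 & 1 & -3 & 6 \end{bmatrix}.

The minor is 240.

Delete row 2 and column 2; the remaining 3×3 submatrix is [-5 0 -3; 4 -6 -4; 2 -3 6].
Its determinant is 240.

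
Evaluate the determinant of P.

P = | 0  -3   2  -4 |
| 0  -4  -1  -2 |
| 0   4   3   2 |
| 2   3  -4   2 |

-40

Expand along column 1 (it has 3 zeros):
  − (2) · M_41   where M_41 = det([-3 2 -4; -4 -1 -2; 4 3 2]) = 20
det = (-1)·(2)·(20) = -40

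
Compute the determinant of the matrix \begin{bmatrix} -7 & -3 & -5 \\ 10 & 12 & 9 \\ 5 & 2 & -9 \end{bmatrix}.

Expand along column 1:
  + (-7) · |12 9; 2 -9| = (-7)·(-108 − 18) = 882
  − 10 · |-3 -5; 2 -9| = −10·(27 − (-10)) = -370
  + 5 · |-3 -5; 12 9| = 5·(-27 − (-60)) = 165
Sum: (882) + (-370) + (165) = 677

677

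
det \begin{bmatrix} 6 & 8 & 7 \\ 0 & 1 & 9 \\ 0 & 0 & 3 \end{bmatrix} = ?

18

The matrix is upper triangular, so the determinant is the product of the diagonal entries:
det = (6) · (1) · (3) = 18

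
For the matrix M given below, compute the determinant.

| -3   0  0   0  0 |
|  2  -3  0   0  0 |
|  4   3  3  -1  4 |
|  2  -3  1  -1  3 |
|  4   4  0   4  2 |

-216

M is block lower-triangular with a 2×2 block and a 3×3 block on the diagonal, so its determinant equals the product of the determinants of the diagonal blocks.
det of the 2×2 block = 9
det of the 3×3 block = -24
det = (9)·(-24) = -216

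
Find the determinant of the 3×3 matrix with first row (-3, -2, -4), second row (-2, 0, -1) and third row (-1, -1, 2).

Expand along column 2:
  − (-2) · |-2 -1; -1 2| = −(-2)·(-4 − 1) = -10
  − (-1) · |-3 -4; -2 -1| = −(-1)·(3 − 8) = -5
Sum: (-10) + (-5) = -15

The determinant is -15.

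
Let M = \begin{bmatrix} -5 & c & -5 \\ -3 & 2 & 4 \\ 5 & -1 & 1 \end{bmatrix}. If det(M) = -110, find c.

Expanding along the column containing c, det(M) is linear in c: det(M) = (23)·c + (5).
Set (23)·c + (5) = -110  ⇒  (23)·c = -115  ⇒  c = -5.

c = -5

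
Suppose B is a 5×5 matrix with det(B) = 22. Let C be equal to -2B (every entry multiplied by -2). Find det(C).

For a 5×5 matrix, det(-2B) = (-2)^5·det(B) = -32·det(B).
det(C) = (-32)·(22) = -704

-704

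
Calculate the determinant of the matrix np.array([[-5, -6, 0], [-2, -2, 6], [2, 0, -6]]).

Expand along row 1:
  + (-5) · |-2 6; 0 -6| = (-5)·(12 − 0) = -60
  − (-6) · |-2 6; 2 -6| = −(-6)·(12 − 12) = 0
Sum: (-60) + (0) = -60

-60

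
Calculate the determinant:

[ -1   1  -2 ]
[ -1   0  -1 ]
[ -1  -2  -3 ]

Expand along column 2:
  − 1 · |-1 -1; -1 -3| = −1·(3 − 1) = -2
  − (-2) · |-1 -2; -1 -1| = −(-2)·(1 − 2) = -2
Sum: (-2) + (-2) = -4

-4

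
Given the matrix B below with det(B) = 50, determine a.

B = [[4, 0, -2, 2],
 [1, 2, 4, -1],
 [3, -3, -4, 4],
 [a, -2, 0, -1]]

-8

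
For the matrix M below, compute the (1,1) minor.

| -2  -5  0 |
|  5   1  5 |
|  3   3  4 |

-11

Delete row 1 and column 1; the remaining 2×2 submatrix is [1 5; 3 4].
Its determinant is 1·4 − 5·3 = -11.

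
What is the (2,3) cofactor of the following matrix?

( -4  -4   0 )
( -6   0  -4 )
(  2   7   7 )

Delete row 2 and column 3; the remaining 2×2 submatrix is [-4 -4; 2 7].
Its determinant is (-4)·7 − (-4)·2 = -20.
The cofactor carries sign (−1)^(2+3) = −1, so C_{2,3} = −(-20) = 20.

20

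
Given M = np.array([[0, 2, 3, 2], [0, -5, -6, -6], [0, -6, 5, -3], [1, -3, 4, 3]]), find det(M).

Expand along column 1 (it has 3 zeros):
  − (1) · M_41   where M_41 = det([2 3 2; -5 -6 -6; -6 5 -3]) = 37
det = (-1)·(1)·(37) = -37

det(M) = -37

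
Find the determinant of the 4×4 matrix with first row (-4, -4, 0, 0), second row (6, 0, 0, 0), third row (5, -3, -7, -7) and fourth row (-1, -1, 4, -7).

The matrix is block lower-triangular with a 2×2 block and a 2×2 block on the diagonal, so its determinant equals the product of the determinants of the diagonal blocks.
det of the 2×2 block = 24
det of the 2×2 block = 77
det = (24)·(77) = 1848

The determinant is 1848.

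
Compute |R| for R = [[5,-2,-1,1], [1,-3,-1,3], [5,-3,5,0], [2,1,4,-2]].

Expand along row 3 (it has 1 zero):
  + (5) · M_31   where M_31 = det([-2 -1 1; -3 -1 3; 1 4 -2]) = 12
  − (-3) · M_32   where M_32 = det([5 -1 1; 1 -1 3; 2 4 -2]) = -52
  + (5) · M_33   where M_33 = det([5 -2 1; 1 -3 3; 2 1 -2]) = 6
det = (+1)·(5)·(12) + (-1)·(-3)·(-52) + (+1)·(5)·(6) = -66

The determinant is -66.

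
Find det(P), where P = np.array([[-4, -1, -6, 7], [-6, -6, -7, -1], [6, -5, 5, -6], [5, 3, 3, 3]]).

512

Expand along row 1:
  + (-4) · M_11   where M_11 = det([-6 -7 -1; -5 5 -6; 3 3 3]) = -147
  − (-1) · M_12   where M_12 = det([-6 -7 -1; 6 5 -6; 5 3 3]) = 145
  + (-6) · M_13   where M_13 = det([-6 -6 -1; 6 -5 -6; 5 3 3]) = 227
  − (7) · M_14   where M_14 = det([-6 -6 -7; 6 -5 5; 5 3 3]) = -163
det = (+1)·(-4)·(-147) + (-1)·(-1)·(145) + (+1)·(-6)·(227) + (-1)·(7)·(-163) = 512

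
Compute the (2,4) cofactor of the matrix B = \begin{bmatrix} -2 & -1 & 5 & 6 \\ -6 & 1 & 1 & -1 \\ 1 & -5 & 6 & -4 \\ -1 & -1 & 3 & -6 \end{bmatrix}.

Delete row 2 and column 4; the remaining 3×3 submatrix is [-2 -1 5; 1 -5 6; -1 -1 3].
Its determinant is -3.
The cofactor carries sign (−1)^(2+4) = +1, so C_{2,4} = +(-3) = -3.

-3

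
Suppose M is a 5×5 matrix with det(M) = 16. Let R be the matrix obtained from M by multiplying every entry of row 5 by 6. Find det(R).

|R| = 96

Scaling one row by 6 multiplies the determinant by 6.
det(R) = (6)·(16) = 96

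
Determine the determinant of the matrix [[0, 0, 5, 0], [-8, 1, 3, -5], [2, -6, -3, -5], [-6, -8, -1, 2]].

Expand along row 1 (it has 3 zeros):
  + (5) · M_13   where M_13 = det([-8 1 -5; 2 -6 -5; -6 -8 2]) = 702
det = (+1)·(5)·(702) = 3510

3510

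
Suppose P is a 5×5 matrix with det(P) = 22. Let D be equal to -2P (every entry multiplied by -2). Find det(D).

-704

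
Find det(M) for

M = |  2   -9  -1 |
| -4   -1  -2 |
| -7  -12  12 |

|M| = -671

Expand along column 1:
  + 2 · |-1 -2; -12 12| = 2·(-12 − 24) = -72
  − (-4) · |-9 -1; -12 12| = −(-4)·(-108 − 12) = -480
  + (-7) · |-9 -1; -1 -2| = (-7)·(18 − 1) = -119
Sum: (-72) + (-480) + (-119) = -671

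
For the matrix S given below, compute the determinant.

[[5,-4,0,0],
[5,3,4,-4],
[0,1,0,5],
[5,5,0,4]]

det(S) = 820

Expand along column 3 (it has 3 zeros):
  − (4) · M_23   where M_23 = det([5 -4 0; 0 1 5; 5 5 4]) = -205
det = (-1)·(4)·(-205) = 820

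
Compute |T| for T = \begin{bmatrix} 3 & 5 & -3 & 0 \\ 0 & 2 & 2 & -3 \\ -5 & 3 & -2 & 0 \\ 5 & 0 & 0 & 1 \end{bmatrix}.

Expand along row 4 (it has 2 zeros):
  − (5) · M_41   where M_41 = det([5 -3 0; 2 2 -3; 3 -2 0]) = -3
  + (1) · M_44   where M_44 = det([3 5 -3; 0 2 2; -5 3 -2]) = -110
det = (-1)·(5)·(-3) + (+1)·(1)·(-110) = -95

det(T) = -95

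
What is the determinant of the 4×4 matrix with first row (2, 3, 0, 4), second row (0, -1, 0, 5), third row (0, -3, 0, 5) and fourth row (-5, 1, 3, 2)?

-60

Expand along column 3 (it has 3 zeros):
  − (3) · M_43   where M_43 = det([2 3 4; 0 -1 5; 0 -3 5]) = 20
det = (-1)·(3)·(20) = -60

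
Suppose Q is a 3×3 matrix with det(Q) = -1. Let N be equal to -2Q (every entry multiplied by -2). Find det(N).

For a 3×3 matrix, det(-2Q) = (-2)^3·det(Q) = -8·det(Q).
det(N) = (-8)·(-1) = 8

det(N) = 8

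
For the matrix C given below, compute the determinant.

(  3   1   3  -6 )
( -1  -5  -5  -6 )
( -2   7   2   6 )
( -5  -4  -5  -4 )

Expand along row 1:
  + (3) · M_11   where M_11 = det([-5 -5 -6; 7 2 6; -4 -5 -4]) = 32
  − (1) · M_12   where M_12 = det([-1 -5 -6; -2 2 6; -5 -5 -4]) = 48
  + (3) · M_13   where M_13 = det([-1 -5 -6; -2 7 6; -5 -4 -4]) = -64
  − (-6) · M_14   where M_14 = det([-1 -5 -5; -2 7 2; -5 -4 -5]) = -88
det = (+1)·(3)·(32) + (-1)·(1)·(48) + (+1)·(3)·(-64) + (-1)·(-6)·(-88) = -672

The determinant is -672.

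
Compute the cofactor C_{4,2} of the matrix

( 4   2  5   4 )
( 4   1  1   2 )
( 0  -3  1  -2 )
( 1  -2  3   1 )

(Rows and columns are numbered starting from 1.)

Delete row 4 and column 2; the remaining 3×3 submatrix is [4 5 4; 4 1 2; 0 1 -2].
Its determinant is 40.
The cofactor carries sign (−1)^(4+2) = +1, so C_{4,2} = +(40) = 40.

The cofactor is 40.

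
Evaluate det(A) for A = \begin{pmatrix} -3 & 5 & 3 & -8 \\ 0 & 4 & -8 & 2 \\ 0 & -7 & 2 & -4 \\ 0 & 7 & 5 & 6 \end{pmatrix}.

Expand along column 1 (it has 3 zeros):
  + (-3) · M_11   where M_11 = det([4 -8 2; -7 2 -4; 7 5 6]) = -82
det = (+1)·(-3)·(-82) = 246

det(A) = 246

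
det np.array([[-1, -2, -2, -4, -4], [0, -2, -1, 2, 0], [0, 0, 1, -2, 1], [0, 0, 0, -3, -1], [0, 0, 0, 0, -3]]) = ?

The matrix is upper triangular, so the determinant is the product of the diagonal entries:
det = (-1) · (-2) · (1) · (-3) · (-3) = 18

The determinant is 18.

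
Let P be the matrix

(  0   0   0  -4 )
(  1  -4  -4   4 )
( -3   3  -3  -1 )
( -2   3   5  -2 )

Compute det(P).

The determinant is -192.

Expand along row 1 (it has 3 zeros):
  − (-4) · M_14   where M_14 = det([1 -4 -4; -3 3 -3; -2 3 5]) = -48
det = (-1)·(-4)·(-48) = -192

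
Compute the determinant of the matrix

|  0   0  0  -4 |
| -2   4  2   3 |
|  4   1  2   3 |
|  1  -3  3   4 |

Expand along row 1 (it has 3 zeros):
  − (-4) · M_14   where M_14 = det([-2 4 2; 4 1 2; 1 -3 3]) = -84
det = (-1)·(-4)·(-84) = -336

-336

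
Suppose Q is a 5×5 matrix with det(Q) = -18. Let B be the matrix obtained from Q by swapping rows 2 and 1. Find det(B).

Swapping two rows multiplies the determinant by −1.
det(B) = (-1)·(-18) = 18

18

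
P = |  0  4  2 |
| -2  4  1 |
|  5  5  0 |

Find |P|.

det(P) = -40

Expand along column 1:
  − (-2) · |4 2; 5 0| = −(-2)·(0 − 10) = -20
  + 5 · |4 2; 4 1| = 5·(4 − 8) = -20
Sum: (-20) + (-20) = -40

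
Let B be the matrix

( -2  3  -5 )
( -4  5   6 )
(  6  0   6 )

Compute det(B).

Expand along column 2:
  − 3 · |-4 6; 6 6| = −3·(-24 − 36) = 180
  + 5 · |-2 -5; 6 6| = 5·(-12 − (-30)) = 90
Sum: (180) + (90) = 270

det(B) = 270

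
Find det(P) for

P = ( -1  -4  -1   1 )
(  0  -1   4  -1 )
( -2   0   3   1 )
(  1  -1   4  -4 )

Expand along row 2 (it has 1 zero):
  + (-1) · M_22   where M_22 = det([-1 -1 1; -2 3 1; 1 4 -4]) = 12
  − (4) · M_23   where M_23 = det([-1 -4 1; -2 0 1; 1 -1 -4]) = 29
  + (-1) · M_24   where M_24 = det([-1 -4 -1; -2 0 3; 1 -1 4]) = -49
det = (+1)·(-1)·(12) + (-1)·(4)·(29) + (+1)·(-1)·(-49) = -79

-79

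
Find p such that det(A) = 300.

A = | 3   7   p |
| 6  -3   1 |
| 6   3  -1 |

p = 6

Expanding along the row containing p, det(A) is linear in p: det(A) = (36)·p + (84).
Set (36)·p + (84) = 300  ⇒  (36)·p = 216  ⇒  p = 6.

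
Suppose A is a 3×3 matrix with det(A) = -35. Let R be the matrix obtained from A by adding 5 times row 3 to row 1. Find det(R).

Adding a multiple of one row to another leaves the determinant unchanged.
det(R) = (1)·(-35) = -35

det(R) = -35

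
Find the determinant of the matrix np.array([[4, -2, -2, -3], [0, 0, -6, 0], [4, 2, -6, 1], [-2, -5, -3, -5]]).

The determinant is -48.

Expand along row 2 (it has 3 zeros):
  − (-6) · M_23   where M_23 = det([4 -2 -3; 4 2 1; -2 -5 -5]) = -8
det = (-1)·(-6)·(-8) = -48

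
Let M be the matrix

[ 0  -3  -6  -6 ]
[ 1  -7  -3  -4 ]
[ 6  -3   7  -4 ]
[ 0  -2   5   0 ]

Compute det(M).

Expand along row 4 (it has 2 zeros):
  + (-2) · M_42   where M_42 = det([0 -6 -6; 1 -3 -4; 6 7 -4]) = -30
  − (5) · M_43   where M_43 = det([0 -3 -6; 1 -7 -4; 6 -3 -4]) = -174
det = (+1)·(-2)·(-30) + (-1)·(5)·(-174) = 930

930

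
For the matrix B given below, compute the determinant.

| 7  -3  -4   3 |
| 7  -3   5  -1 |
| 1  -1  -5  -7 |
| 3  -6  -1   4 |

Expand along row 1:
  + (7) · M_11   where M_11 = det([-3 5 -1; -1 -5 -7; -6 -1 4]) = 340
  − (-3) · M_12   where M_12 = det([7 5 -1; 1 -5 -7; 3 -1 4]) = -328
  + (-4) · M_13   where M_13 = det([7 -3 -1; 1 -1 -7; 3 -6 4]) = -244
  − (3) · M_14   where M_14 = det([7 -3 5; 1 -1 -5; 3 -6 -1]) = -176
det = (+1)·(7)·(340) + (-1)·(-3)·(-328) + (+1)·(-4)·(-244) + (-1)·(3)·(-176) = 2900

det(B) = 2900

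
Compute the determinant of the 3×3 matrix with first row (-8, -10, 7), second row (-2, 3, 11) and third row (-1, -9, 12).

The determinant is -1063.

Expand along row 1:
  + (-8) · |3 11; -9 12| = (-8)·(36 − (-99)) = -1080
  − (-10) · |-2 11; -1 12| = −(-10)·(-24 − (-11)) = -130
  + 7 · |-2 3; -1 -9| = 7·(18 − (-3)) = 147
Sum: (-1080) + (-130) + (147) = -1063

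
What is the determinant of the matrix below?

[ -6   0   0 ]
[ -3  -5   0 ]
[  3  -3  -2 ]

-60

The matrix is lower triangular, so the determinant is the product of the diagonal entries:
det = (-6) · (-5) · (-2) = -60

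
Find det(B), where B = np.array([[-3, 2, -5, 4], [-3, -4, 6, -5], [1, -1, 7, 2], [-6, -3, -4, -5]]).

Expand along row 1:
  + (-3) · M_11   where M_11 = det([-4 6 -5; -1 7 2; -3 -4 -5]) = -83
  − (2) · M_12   where M_12 = det([-3 6 -5; 1 7 2; -6 -4 -5]) = -151
  + (-5) · M_13   where M_13 = det([-3 -4 -5; 1 -1 2; -6 -3 -5]) = 40
  − (4) · M_14   where M_14 = det([-3 -4 6; 1 -1 7; -6 -3 -4]) = 23
det = (+1)·(-3)·(-83) + (-1)·(2)·(-151) + (+1)·(-5)·(40) + (-1)·(4)·(23) = 259

259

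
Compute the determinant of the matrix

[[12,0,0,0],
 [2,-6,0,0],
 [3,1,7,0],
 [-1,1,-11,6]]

The determinant is -3024.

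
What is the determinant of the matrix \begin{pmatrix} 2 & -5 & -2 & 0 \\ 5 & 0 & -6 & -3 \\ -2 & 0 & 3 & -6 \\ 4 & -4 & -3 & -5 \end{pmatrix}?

Expand along column 2 (it has 2 zeros):
  − (-5) · M_12   where M_12 = det([5 -6 -3; -2 3 -6; 4 -3 -5]) = 57
  + (-4) · M_42   where M_42 = det([2 -2 0; 5 -6 -3; -2 3 -6]) = 18
det = (-1)·(-5)·(57) + (+1)·(-4)·(18) = 213

213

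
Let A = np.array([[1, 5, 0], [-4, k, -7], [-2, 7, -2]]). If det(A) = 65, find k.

Expanding along the column containing k, det(A) is linear in k: det(A) = (-2)·k + (79).
Set (-2)·k + (79) = 65  ⇒  (-2)·k = -14  ⇒  k = 7.

k = 7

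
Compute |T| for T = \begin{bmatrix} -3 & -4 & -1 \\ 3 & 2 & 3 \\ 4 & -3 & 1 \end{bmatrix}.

|T| = -52

Expand along row 1:
  + (-3) · |2 3; -3 1| = (-3)·(2 − (-9)) = -33
  − (-4) · |3 3; 4 1| = −(-4)·(3 − 12) = -36
  + (-1) · |3 2; 4 -3| = (-1)·(-9 − 8) = 17
Sum: (-33) + (-36) + (17) = -52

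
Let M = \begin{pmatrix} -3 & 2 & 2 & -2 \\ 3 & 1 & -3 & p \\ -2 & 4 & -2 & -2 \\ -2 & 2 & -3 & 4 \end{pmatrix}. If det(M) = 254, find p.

Expanding along the row containing p, det(M) is linear in p: det(M) = (28)·p + (86).
Set (28)·p + (86) = 254  ⇒  (28)·p = 168  ⇒  p = 6.

p = 6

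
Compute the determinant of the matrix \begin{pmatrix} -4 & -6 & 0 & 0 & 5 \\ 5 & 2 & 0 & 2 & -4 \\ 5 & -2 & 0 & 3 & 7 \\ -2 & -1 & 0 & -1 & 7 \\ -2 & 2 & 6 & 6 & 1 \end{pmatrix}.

Expand along column 3 (it has 4 zeros):
  + (6) · M_53   where M_53 = det([-4 -6 0 5; 5 2 2 -4; 5 -2 3 7; -2 -1 -1 7]) = 3
det = (+1)·(6)·(3) = 18

18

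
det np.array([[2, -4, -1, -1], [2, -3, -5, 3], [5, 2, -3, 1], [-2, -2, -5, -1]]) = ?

Expand along row 1:
  + (2) · M_11   where M_11 = det([-3 -5 3; 2 -3 1; -2 -5 -1]) = -72
  − (-4) · M_12   where M_12 = det([2 -5 3; 5 -3 1; -2 -5 -1]) = -92
  + (-1) · M_13   where M_13 = det([2 -3 3; 5 2 1; -2 -2 -1]) = -27
  − (-1) · M_14   where M_14 = det([2 -3 -5; 5 2 -3; -2 -2 -5]) = -95
det = (+1)·(2)·(-72) + (-1)·(-4)·(-92) + (+1)·(-1)·(-27) + (-1)·(-1)·(-95) = -580

-580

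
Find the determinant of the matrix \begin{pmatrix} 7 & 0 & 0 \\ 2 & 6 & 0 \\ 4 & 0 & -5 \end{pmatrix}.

-210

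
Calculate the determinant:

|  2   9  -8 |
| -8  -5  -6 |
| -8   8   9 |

1918

Expand along column 1:
  + 2 · |-5 -6; 8 9| = 2·(-45 − (-48)) = 6
  − (-8) · |9 -8; 8 9| = −(-8)·(81 − (-64)) = 1160
  + (-8) · |9 -8; -5 -6| = (-8)·(-54 − 40) = 752
Sum: (6) + (1160) + (752) = 1918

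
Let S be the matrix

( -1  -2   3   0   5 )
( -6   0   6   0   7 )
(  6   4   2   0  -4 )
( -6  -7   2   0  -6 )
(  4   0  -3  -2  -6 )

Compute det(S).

Expand along column 4 (it has 4 zeros):
  − (-2) · M_54   where M_54 = det([-1 -2 3 5; -6 0 6 7; 6 4 2 -4; -6 -7 2 -6]) = 2396
det = (-1)·(-2)·(2396) = 4792

det(S) = 4792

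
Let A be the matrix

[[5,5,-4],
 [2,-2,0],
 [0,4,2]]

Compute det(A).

det(A) = -72

Expand along column 1:
  + 5 · |-2 0; 4 2| = 5·(-4 − 0) = -20
  − 2 · |5 -4; 4 2| = −2·(10 − (-16)) = -52
Sum: (-20) + (-52) = -72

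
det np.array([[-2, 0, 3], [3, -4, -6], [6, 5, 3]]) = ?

The determinant is 81.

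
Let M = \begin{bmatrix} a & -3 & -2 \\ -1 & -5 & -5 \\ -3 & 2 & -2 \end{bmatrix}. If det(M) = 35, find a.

2

Expanding along the row containing a, det(M) is linear in a: det(M) = (20)·a + (-5).
Set (20)·a + (-5) = 35  ⇒  (20)·a = 40  ⇒  a = 2.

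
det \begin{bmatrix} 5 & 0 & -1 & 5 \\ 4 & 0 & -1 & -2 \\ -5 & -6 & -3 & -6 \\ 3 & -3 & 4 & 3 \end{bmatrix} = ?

The determinant is 1185.

Expand along column 2 (it has 2 zeros):
  − (-6) · M_32   where M_32 = det([5 -1 5; 4 -1 -2; 3 4 3]) = 138
  + (-3) · M_42   where M_42 = det([5 -1 5; 4 -1 -2; -5 -3 -6]) = -119
det = (-1)·(-6)·(138) + (+1)·(-3)·(-119) = 1185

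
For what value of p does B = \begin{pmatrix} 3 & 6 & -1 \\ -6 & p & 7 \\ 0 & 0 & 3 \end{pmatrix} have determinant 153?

Expanding along the column containing p, det(B) is linear in p: det(B) = (9)·p + (108).
Set (9)·p + (108) = 153  ⇒  (9)·p = 45  ⇒  p = 5.

5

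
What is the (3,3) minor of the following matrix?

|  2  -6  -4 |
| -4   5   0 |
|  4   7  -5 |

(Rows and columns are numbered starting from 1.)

Delete row 3 and column 3; the remaining 2×2 submatrix is [2 -6; -4 5].
Its determinant is 2·5 − (-6)·(-4) = -14.

-14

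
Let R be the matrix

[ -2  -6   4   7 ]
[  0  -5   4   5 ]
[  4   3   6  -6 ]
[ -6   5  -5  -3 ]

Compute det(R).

det(R) = -54

Expand along row 2 (it has 1 zero):
  + (-5) · M_22   where M_22 = det([-2 4 7; 4 6 -6; -6 -5 -3]) = 400
  − (4) · M_23   where M_23 = det([-2 -6 7; 4 3 -6; -6 5 -3]) = -64
  + (5) · M_24   where M_24 = det([-2 -6 4; 4 3 6; -6 5 -5]) = 338
det = (+1)·(-5)·(400) + (-1)·(4)·(-64) + (+1)·(5)·(338) = -54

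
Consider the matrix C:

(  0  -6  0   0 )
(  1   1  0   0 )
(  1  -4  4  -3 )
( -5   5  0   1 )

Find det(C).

C is block lower-triangular with a 2×2 block and a 2×2 block on the diagonal, so its determinant equals the product of the determinants of the diagonal blocks.
det of the 2×2 block = 6
det of the 2×2 block = 4
det = (6)·(4) = 24

24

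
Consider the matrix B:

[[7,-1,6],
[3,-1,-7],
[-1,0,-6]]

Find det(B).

11

Expand along row 3:
  + (-1) · |-1 6; -1 -7| = (-1)·(7 − (-6)) = -13
  + (-6) · |7 -1; 3 -1| = (-6)·(-7 − (-3)) = 24
Sum: (-13) + (24) = 11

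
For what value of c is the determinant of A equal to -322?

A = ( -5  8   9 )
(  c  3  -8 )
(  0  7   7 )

Expanding along the row containing c, det(A) is linear in c: det(A) = (7)·c + (-385).
Set (7)·c + (-385) = -322  ⇒  (7)·c = 63  ⇒  c = 9.

9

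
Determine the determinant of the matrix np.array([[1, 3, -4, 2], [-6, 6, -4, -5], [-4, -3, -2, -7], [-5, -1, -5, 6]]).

Expand along row 1:
  + (1) · M_11   where M_11 = det([6 -4 -5; -3 -2 -7; -1 -5 6]) = -447
  − (3) · M_12   where M_12 = det([-6 -4 -5; -4 -2 -7; -5 -5 6]) = -4
  + (-4) · M_13   where M_13 = det([-6 6 -5; -4 -3 -7; -5 -1 6]) = 559
  − (2) · M_14   where M_14 = det([-6 6 -4; -4 -3 -2; -5 -1 -5]) = -94
det = (+1)·(1)·(-447) + (-1)·(3)·(-4) + (+1)·(-4)·(559) + (-1)·(2)·(-94) = -2483

-2483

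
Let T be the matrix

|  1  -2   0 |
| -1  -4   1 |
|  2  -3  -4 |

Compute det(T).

Expand along column 3:
  − 1 · |1 -2; 2 -3| = −1·(-3 − (-4)) = -1
  + (-4) · |1 -2; -1 -4| = (-4)·(-4 − 2) = 24
Sum: (-1) + (24) = 23

The determinant is 23.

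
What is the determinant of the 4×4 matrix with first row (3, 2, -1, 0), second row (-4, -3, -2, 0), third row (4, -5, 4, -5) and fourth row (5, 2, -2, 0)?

Expand along column 4 (it has 3 zeros):
  − (-5) · M_34   where M_34 = det([3 2 -1; -4 -3 -2; 5 2 -2]) = -13
det = (-1)·(-5)·(-13) = -65

The determinant is -65.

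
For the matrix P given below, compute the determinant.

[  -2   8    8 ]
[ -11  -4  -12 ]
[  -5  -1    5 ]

912

Expand along row 1:
  + (-2) · |-4 -12; -1 5| = (-2)·(-20 − 12) = 64
  − 8 · |-11 -12; -5 5| = −8·(-55 − 60) = 920
  + 8 · |-11 -4; -5 -1| = 8·(11 − 20) = -72
Sum: (64) + (920) + (-72) = 912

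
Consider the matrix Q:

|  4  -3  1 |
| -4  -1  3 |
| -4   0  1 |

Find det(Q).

Expand along column 2:
  − (-3) · |-4 3; -4 1| = −(-3)·(-4 − (-12)) = 24
  + (-1) · |4 1; -4 1| = (-1)·(4 − (-4)) = -8
Sum: (24) + (-8) = 16

16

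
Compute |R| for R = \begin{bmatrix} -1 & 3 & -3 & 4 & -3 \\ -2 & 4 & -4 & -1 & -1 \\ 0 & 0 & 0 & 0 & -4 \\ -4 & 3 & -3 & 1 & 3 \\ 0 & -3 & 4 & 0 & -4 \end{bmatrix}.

|R| = 204

Expand along row 3 (it has 4 zeros):
  + (-4) · M_35   where M_35 = det([-1 3 -3 4; -2 4 -4 -1; -4 3 -3 1; 0 -3 4 0]) = -51
det = (+1)·(-4)·(-51) = 204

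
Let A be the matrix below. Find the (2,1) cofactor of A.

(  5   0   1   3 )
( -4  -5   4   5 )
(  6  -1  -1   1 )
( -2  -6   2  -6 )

Delete row 2 and column 1; the remaining 3×3 submatrix is [0 1 3; -1 -1 1; -6 2 -6].
Its determinant is -36.
The cofactor carries sign (−1)^(2+1) = −1, so C_{2,1} = −(-36) = 36.

The cofactor is 36.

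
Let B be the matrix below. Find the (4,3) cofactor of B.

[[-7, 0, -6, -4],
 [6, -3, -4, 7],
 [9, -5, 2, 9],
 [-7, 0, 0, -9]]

Delete row 4 and column 3; the remaining 3×3 submatrix is [-7 0 -4; 6 -3 7; 9 -5 9].
Its determinant is -44.
The cofactor carries sign (−1)^(4+3) = −1, so C_{4,3} = −(-44) = 44.

44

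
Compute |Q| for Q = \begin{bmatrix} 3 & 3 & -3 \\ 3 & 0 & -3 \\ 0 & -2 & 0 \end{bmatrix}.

Expand along row 3:
  − (-2) · |3 -3; 3 -3| = −(-2)·(-9 − (-9)) = 0

The determinant is 0.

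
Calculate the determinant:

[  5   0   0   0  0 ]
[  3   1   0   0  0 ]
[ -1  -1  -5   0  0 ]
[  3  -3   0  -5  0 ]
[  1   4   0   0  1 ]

The determinant is 125.

The matrix is lower triangular, so the determinant is the product of the diagonal entries:
det = (5) · (1) · (-5) · (-5) · (1) = 125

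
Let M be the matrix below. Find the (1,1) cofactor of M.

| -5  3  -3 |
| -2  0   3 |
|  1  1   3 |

Delete row 1 and column 1; the remaining 2×2 submatrix is [0 3; 1 3].
Its determinant is 0·3 − 3·1 = -3.
The cofactor carries sign (−1)^(1+1) = +1, so C_{1,1} = +(-3) = -3.

-3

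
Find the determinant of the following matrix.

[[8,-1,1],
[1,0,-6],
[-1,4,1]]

Expand along column 2:
  − (-1) · |1 -6; -1 1| = −(-1)·(1 − 6) = -5
  − 4 · |8 1; 1 -6| = −4·(-48 − 1) = 196
Sum: (-5) + (196) = 191

191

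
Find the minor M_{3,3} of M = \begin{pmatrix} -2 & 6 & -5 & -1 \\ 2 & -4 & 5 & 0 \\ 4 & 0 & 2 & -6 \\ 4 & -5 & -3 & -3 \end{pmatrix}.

The minor is 6.

Delete row 3 and column 3; the remaining 3×3 submatrix is [-2 6 -1; 2 -4 0; 4 -5 -3].
Its determinant is 6.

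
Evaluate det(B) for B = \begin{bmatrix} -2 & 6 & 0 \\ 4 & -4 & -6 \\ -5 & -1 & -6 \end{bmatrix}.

Expand along row 1:
  + (-2) · |-4 -6; -1 -6| = (-2)·(24 − 6) = -36
  − 6 · |4 -6; -5 -6| = −6·(-24 − 30) = 324
Sum: (-36) + (324) = 288

|B| = 288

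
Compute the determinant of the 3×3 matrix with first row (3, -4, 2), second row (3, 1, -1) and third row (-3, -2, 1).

Expand along row 1:
  + 3 · |1 -1; -2 1| = 3·(1 − 2) = -3
  − (-4) · |3 -1; -3 1| = −(-4)·(3 − 3) = 0
  + 2 · |3 1; -3 -2| = 2·(-6 − (-3)) = -6
Sum: (-3) + (0) + (-6) = -9

The determinant is -9.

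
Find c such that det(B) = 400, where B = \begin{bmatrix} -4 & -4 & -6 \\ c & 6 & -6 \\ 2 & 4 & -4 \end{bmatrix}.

-7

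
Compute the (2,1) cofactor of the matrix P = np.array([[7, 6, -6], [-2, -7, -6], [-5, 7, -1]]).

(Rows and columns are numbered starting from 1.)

-36

Delete row 2 and column 1; the remaining 2×2 submatrix is [6 -6; 7 -1].
Its determinant is 6·(-1) − (-6)·7 = 36.
The cofactor carries sign (−1)^(2+1) = −1, so C_{2,1} = −(36) = -36.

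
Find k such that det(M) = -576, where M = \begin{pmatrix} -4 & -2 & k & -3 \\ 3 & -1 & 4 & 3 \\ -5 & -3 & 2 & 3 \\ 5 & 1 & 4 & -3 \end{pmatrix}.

Expanding along the column containing k, det(M) is linear in k: det(M) = (48)·k + (-192).
Set (48)·k + (-192) = -576  ⇒  (48)·k = -384  ⇒  k = -8.

-8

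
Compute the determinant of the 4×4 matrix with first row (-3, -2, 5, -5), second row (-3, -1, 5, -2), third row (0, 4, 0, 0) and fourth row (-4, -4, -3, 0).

348

Expand along row 3 (it has 3 zeros):
  − (4) · M_32   where M_32 = det([-3 5 -5; -3 5 -2; -4 -3 0]) = -87
det = (-1)·(4)·(-87) = 348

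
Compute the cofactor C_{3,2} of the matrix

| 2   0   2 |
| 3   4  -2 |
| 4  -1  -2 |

10

Delete row 3 and column 2; the remaining 2×2 submatrix is [2 2; 3 -2].
Its determinant is 2·(-2) − 2·3 = -10.
The cofactor carries sign (−1)^(3+2) = −1, so C_{3,2} = −(-10) = 10.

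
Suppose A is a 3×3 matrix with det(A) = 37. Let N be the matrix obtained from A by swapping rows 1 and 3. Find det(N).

-37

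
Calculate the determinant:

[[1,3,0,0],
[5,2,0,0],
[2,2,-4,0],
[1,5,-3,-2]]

-104

The matrix is block lower-triangular with a 2×2 block and a 2×2 block on the diagonal, so its determinant equals the product of the determinants of the diagonal blocks.
det of the 2×2 block = -13
det of the 2×2 block = 8
det = (-13)·(8) = -104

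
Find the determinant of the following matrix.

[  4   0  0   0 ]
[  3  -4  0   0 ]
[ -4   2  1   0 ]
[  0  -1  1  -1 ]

16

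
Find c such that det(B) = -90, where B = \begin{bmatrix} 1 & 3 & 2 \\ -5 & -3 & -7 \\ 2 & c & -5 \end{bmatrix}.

c = 0

Expanding along the row containing c, det(B) is linear in c: det(B) = (-3)·c + (-90).
Set (-3)·c + (-90) = -90  ⇒  (-3)·c = 0  ⇒  c = 0.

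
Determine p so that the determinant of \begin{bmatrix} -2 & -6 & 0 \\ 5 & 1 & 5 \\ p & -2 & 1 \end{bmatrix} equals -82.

Expanding along the column containing p, det(M) is linear in p: det(M) = (-30)·p + (8).
Set (-30)·p + (8) = -82  ⇒  (-30)·p = -90  ⇒  p = 3.

p = 3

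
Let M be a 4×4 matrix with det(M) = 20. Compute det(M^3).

8000

det(M^3) = (det M)^3 = (20)^3 = 8000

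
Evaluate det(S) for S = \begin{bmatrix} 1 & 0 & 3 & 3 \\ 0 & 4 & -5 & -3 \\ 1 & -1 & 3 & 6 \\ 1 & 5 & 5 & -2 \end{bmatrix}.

|S| = -68

Expand along row 1 (it has 1 zero):
  + (1) · M_11   where M_11 = det([4 -5 -3; -1 3 6; 5 5 -2]) = -224
  + (3) · M_13   where M_13 = det([0 4 -3; 1 -1 6; 1 5 -2]) = 14
  − (3) · M_14   where M_14 = det([0 4 -5; 1 -1 3; 1 5 5]) = -38
det = (+1)·(1)·(-224) + (+1)·(3)·(14) + (-1)·(3)·(-38) = -68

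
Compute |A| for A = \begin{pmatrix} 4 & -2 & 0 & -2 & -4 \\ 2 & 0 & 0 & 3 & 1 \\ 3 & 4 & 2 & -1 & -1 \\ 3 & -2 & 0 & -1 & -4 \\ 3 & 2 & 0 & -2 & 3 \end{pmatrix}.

Expand along column 3 (it has 4 zeros):
  + (2) · M_33   where M_33 = det([4 -2 -2 -4; 2 0 3 1; 3 -2 -1 -4; 3 2 -2 3]) = -16
det = (+1)·(2)·(-16) = -32

The determinant is -32.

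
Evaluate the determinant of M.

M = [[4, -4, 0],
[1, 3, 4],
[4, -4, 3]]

Expand along row 1:
  + 4 · |3 4; -4 3| = 4·(9 − (-16)) = 100
  − (-4) · |1 4; 4 3| = −(-4)·(3 − 16) = -52
Sum: (100) + (-52) = 48

|M| = 48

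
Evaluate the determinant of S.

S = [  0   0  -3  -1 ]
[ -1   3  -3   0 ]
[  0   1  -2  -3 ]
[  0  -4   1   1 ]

Expand along column 1 (it has 3 zeros):
  − (-1) · M_21   where M_21 = det([0 -3 -1; 1 -2 -3; -4 1 1]) = -26
det = (-1)·(-1)·(-26) = -26

-26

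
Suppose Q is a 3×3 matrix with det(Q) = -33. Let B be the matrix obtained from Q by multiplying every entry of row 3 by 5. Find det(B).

det(B) = -165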